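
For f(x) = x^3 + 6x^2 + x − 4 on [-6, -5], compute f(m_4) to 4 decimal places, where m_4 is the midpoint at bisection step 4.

m = -5.5, f(m) = 5.625 (+); new bracket [-6, -5.5]
m = -5.75, f(m) = -1.484375 (−); new bracket [-5.75, -5.5]
m = -5.625, f(m) = 2.240234 (+); new bracket [-5.75, -5.625]
m = -5.6875, f(m) = 0.4211 (+); new bracket [-5.75, -5.6875]

0.4211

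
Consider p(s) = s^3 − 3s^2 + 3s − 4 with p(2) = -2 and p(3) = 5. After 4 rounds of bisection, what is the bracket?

[2.4375, 2.5]

s = 2.5 gives p = 0.375, positive; keep [2, 2.5]
s = 2.25 gives p = -1.046875, negative; keep [2.25, 2.5]
s = 2.375 gives p = -0.400391, negative; keep [2.375, 2.5]
s = 2.4375 gives p = -0.0295, negative; keep [2.4375, 2.5]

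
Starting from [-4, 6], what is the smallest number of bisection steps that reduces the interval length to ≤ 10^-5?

Width after n steps is 10/2^n. Need 2^n ≥ 10/10^-5 = 1000000.
2^19 = 524288 < 1000000 ≤ 2^20 = 1048576, so n = 20.

20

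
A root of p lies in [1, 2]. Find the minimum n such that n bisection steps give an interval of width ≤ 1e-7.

Width after n steps is 1/2^n. Need 2^n ≥ 1/1e-7 = 10000000.
2^23 = 8388608 < 10000000 ≤ 2^24 = 16777216, so n = 24.

24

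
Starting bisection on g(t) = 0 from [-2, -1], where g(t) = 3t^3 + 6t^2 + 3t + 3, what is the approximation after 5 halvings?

-1.78125

midpoint -1.5: g = 1.875 > 0 → [-2, -1.5]
midpoint -1.75: g = 0.046875 > 0 → [-2, -1.75]
midpoint -1.875: g = -1.306641 < 0 → [-1.875, -1.75]
midpoint -1.8125: g = -0.5896 < 0 → [-1.8125, -1.75]
midpoint -1.78125: g = -0.2616 < 0 → [-1.78125, -1.75]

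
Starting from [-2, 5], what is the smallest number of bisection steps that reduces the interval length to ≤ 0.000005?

21

Width after n steps is 7/2^n. Need 2^n ≥ 7/0.000005 = 1400000.
2^20 = 1048576 < 1400000 ≤ 2^21 = 2097152, so n = 21.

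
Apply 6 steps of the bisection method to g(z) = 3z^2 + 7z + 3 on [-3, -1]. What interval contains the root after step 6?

[-1.78125, -1.75]

z = -2 gives g = 1, positive; keep [-2, -1]
z = -1.5 gives g = -0.75, negative; keep [-2, -1.5]
z = -1.75 gives g = -0.0625, negative; keep [-2, -1.75]
z = -1.875 gives g = 0.4219, positive; keep [-1.875, -1.75]
z = -1.8125 gives g = 0.168, positive; keep [-1.8125, -1.75]
z = -1.78125 gives g = 0.0498, positive; keep [-1.78125, -1.75]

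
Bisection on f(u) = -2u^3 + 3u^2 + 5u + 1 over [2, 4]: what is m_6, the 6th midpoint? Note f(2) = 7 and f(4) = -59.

2.53125

f(3) = -11 < 0, so the root lies in [2, 3]
f(2.5) = 1 > 0, so the root lies in [2.5, 3]
f(2.75) = -4.15625 < 0, so the root lies in [2.5, 2.75]
f(2.625) = -1.3789 < 0, so the root lies in [2.5, 2.625]
f(2.5625) = -0.1411 < 0, so the root lies in [2.5, 2.5625]
f(2.53125) = 0.4413 > 0, so the root lies in [2.53125, 2.5625]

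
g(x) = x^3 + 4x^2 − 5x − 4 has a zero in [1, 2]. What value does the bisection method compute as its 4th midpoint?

m = 1.5, g(m) = 0.875 (+); new bracket [1, 1.5]
m = 1.25, g(m) = -2.046875 (−); new bracket [1.25, 1.5]
m = 1.375, g(m) = -0.712891 (−); new bracket [1.375, 1.5]
m = 1.4375, g(m) = 0.0486 (+); new bracket [1.375, 1.4375]

1.4375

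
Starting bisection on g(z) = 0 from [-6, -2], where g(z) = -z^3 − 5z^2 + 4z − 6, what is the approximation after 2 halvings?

g(-4) = -38 < 0, so the root lies in [-6, -4]
g(-5) = -26 < 0, so the root lies in [-6, -5]

-5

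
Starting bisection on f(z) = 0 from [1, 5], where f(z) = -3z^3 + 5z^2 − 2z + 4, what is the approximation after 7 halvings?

1.71875

m = 3, f(m) = -38 (−); new bracket [1, 3]
m = 2, f(m) = -4 (−); new bracket [1, 2]
m = 1.5, f(m) = 2.125 (+); new bracket [1.5, 2]
m = 1.75, f(m) = -0.2656 (−); new bracket [1.5, 1.75]
m = 1.625, f(m) = 1.0801 (+); new bracket [1.625, 1.75]
m = 1.6875, f(m) = 0.447 (+); new bracket [1.6875, 1.75]
m = 1.71875, f(m) = 0.1009 (+); new bracket [1.71875, 1.75]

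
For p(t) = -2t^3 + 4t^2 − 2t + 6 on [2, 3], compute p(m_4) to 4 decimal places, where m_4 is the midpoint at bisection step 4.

-0.1694

m = 2.5, p(m) = -5.25 (−); new bracket [2, 2.5]
m = 2.25, p(m) = -1.03125 (−); new bracket [2, 2.25]
m = 2.125, p(m) = 0.621094 (+); new bracket [2.125, 2.25]
m = 2.1875, p(m) = -0.1694 (−); new bracket [2.125, 2.1875]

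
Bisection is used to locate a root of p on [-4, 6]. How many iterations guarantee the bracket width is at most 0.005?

Width after n steps is 10/2^n. Need 2^n ≥ 10/0.005 = 2000.
2^10 = 1024 < 2000 ≤ 2^11 = 2048, so n = 11.

11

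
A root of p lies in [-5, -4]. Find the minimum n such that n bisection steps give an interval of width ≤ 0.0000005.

21

Width after n steps is 1/2^n. Need 2^n ≥ 1/0.0000005 = 2000000.
2^20 = 1048576 < 2000000 ≤ 2^21 = 2097152, so n = 21.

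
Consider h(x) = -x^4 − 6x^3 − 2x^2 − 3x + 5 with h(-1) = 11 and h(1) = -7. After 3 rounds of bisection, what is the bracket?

[0.5, 0.75]

midpoint 0: h = 5 > 0 → [0, 1]
midpoint 0.5: h = 2.1875 > 0 → [0.5, 1]
midpoint 0.75: h = -1.222656 < 0 → [0.5, 0.75]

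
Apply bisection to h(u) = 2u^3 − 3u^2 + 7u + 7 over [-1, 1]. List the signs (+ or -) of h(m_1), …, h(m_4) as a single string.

u = 0 gives h = 7, positive; keep [-1, 0]
u = -0.5 gives h = 2.5, positive; keep [-1, -0.5]
u = -0.75 gives h = -0.78125, negative; keep [-0.75, -0.5]
u = -0.625 gives h = 0.9648, positive; keep [-0.75, -0.625]

++-+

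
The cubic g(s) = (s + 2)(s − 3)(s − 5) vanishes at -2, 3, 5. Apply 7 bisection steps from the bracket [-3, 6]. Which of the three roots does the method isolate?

g(1.5) = 18.375 > 0, so the root lies in [-3, 1.5]
g(-0.75) = 26.953125 > 0, so the root lies in [-3, -0.75]
g(-1.875) = 4.189453 > 0, so the root lies in [-3, -1.875]
g(-2.4375) = -17.6931 < 0, so the root lies in [-2.4375, -1.875]
g(-2.15625) = -5.7655 < 0, so the root lies in [-2.15625, -1.875]
g(-2.015625) = -0.5498 < 0, so the root lies in [-2.015625, -1.875]
g(-1.9453125) = 1.8783 > 0, so the root lies in [-2.015625, -1.9453125]

-2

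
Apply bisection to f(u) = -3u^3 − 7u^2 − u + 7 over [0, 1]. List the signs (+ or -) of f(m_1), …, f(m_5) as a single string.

m = 0.5, f(m) = 4.375 (+); new bracket [0.5, 1]
m = 0.75, f(m) = 1.046875 (+); new bracket [0.75, 1]
m = 0.875, f(m) = -1.244141 (−); new bracket [0.75, 0.875]
m = 0.8125, f(m) = -0.0427 (−); new bracket [0.75, 0.8125]
m = 0.78125, f(m) = 0.5158 (+); new bracket [0.78125, 0.8125]

++--+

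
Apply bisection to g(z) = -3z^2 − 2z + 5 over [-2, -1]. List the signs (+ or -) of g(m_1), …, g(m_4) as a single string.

g(-1.5) = 1.25 > 0, so the root lies in [-2, -1.5]
g(-1.75) = -0.6875 < 0, so the root lies in [-1.75, -1.5]
g(-1.625) = 0.328125 > 0, so the root lies in [-1.75, -1.625]
g(-1.6875) = -0.168 < 0, so the root lies in [-1.6875, -1.625]

+-+-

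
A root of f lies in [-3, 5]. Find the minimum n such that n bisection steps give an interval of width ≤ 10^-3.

Width after n steps is 8/2^n. Need 2^n ≥ 8/10^-3 = 8000.
2^12 = 4096 < 8000 ≤ 2^13 = 8192, so n = 13.

13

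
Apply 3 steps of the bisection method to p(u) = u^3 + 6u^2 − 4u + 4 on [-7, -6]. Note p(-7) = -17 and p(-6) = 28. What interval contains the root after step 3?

m = -6.5, p(m) = 8.875 (+); new bracket [-7, -6.5]
m = -6.75, p(m) = -3.171875 (−); new bracket [-6.75, -6.5]
m = -6.625, p(m) = 3.068359 (+); new bracket [-6.75, -6.625]

[-6.75, -6.625]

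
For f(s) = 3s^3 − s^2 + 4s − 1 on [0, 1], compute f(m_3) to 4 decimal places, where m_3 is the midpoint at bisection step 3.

0.5176

s = 0.5 gives f = 1.125, positive; keep [0, 0.5]
s = 0.25 gives f = -0.015625, negative; keep [0.25, 0.5]
s = 0.375 gives f = 0.517578, positive; keep [0.25, 0.375]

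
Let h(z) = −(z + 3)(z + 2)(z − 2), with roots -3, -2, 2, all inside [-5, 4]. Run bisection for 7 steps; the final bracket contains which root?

2

z = -0.5 gives h = 9.375, positive; keep [-0.5, 4]
z = 1.75 gives h = 4.453125, positive; keep [1.75, 4]
z = 2.875 gives h = -25.060547, negative; keep [1.75, 2.875]
z = 2.3125 gives h = -7.1594, negative; keep [1.75, 2.3125]
z = 2.03125 gives h = -0.6338, negative; keep [1.75, 2.03125]
z = 1.890625 gives h = 2.0811, positive; keep [1.890625, 2.03125]
z = 1.9609375 gives h = 0.7676, positive; keep [1.9609375, 2.03125]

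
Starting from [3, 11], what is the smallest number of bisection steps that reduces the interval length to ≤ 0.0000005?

24

Width after n steps is 8/2^n. Need 2^n ≥ 8/0.0000005 = 16000000.
2^23 = 8388608 < 16000000 ≤ 2^24 = 16777216, so n = 24.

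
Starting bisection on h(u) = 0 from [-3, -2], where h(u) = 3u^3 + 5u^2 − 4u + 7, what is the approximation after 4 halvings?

-2.5625

u = -2.5 gives h = 1.375, positive; keep [-3, -2.5]
u = -2.75 gives h = -6.578125, negative; keep [-2.75, -2.5]
u = -2.625 gives h = -2.310547, negative; keep [-2.625, -2.5]
u = -2.5625 gives h = -0.3972, negative; keep [-2.5625, -2.5]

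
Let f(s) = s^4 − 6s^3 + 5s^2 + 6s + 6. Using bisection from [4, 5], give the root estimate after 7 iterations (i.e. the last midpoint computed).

f(4.5) = -2.4375 < 0, so the root lies in [4.5, 5]
f(4.75) = 13.347656 > 0, so the root lies in [4.5, 4.75]
f(4.625) = 4.672119 > 0, so the root lies in [4.5, 4.625]
f(4.5625) = 0.9307 > 0, so the root lies in [4.5, 4.5625]
f(4.53125) = -0.7989 < 0, so the root lies in [4.53125, 4.5625]
f(4.546875) = 0.0543 > 0, so the root lies in [4.53125, 4.546875]
f(4.5390625) = -0.3752 < 0, so the root lies in [4.5390625, 4.546875]

4.5390625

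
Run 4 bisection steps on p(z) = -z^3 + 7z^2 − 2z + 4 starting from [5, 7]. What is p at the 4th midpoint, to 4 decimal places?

m = 6, p(m) = 28 (+); new bracket [6, 7]
m = 6.5, p(m) = 12.125 (+); new bracket [6.5, 7]
m = 6.75, p(m) = 1.890625 (+); new bracket [6.75, 7]
m = 6.875, p(m) = -3.8418 (−); new bracket [6.75, 6.875]

-3.8418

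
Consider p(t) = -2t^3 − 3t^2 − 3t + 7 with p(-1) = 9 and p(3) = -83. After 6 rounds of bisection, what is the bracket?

[0.875, 0.9375]

t = 1 gives p = -1, negative; keep [-1, 1]
t = 0 gives p = 7, positive; keep [0, 1]
t = 0.5 gives p = 4.5, positive; keep [0.5, 1]
t = 0.75 gives p = 2.2188, positive; keep [0.75, 1]
t = 0.875 gives p = 0.7383, positive; keep [0.875, 1]
t = 0.9375 gives p = -0.0972, negative; keep [0.875, 0.9375]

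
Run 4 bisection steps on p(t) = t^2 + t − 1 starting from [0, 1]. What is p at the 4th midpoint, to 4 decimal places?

m = 0.5, p(m) = -0.25 (−); new bracket [0.5, 1]
m = 0.75, p(m) = 0.3125 (+); new bracket [0.5, 0.75]
m = 0.625, p(m) = 0.015625 (+); new bracket [0.5, 0.625]
m = 0.5625, p(m) = -0.1211 (−); new bracket [0.5625, 0.625]

-0.1211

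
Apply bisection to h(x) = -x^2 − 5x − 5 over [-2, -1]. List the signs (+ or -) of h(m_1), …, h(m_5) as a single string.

+--++

x = -1.5 gives h = 0.25, positive; keep [-1.5, -1]
x = -1.25 gives h = -0.3125, negative; keep [-1.5, -1.25]
x = -1.375 gives h = -0.015625, negative; keep [-1.5, -1.375]
x = -1.4375 gives h = 0.1211, positive; keep [-1.4375, -1.375]
x = -1.40625 gives h = 0.0537, positive; keep [-1.40625, -1.375]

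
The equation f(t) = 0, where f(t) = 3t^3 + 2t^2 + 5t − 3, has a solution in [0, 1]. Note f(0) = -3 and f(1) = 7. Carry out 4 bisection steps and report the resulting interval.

f(0.5) = 0.375 > 0, so the root lies in [0, 0.5]
f(0.25) = -1.578125 < 0, so the root lies in [0.25, 0.5]
f(0.375) = -0.685547 < 0, so the root lies in [0.375, 0.5]
f(0.4375) = -0.1785 < 0, so the root lies in [0.4375, 0.5]

[0.4375, 0.5]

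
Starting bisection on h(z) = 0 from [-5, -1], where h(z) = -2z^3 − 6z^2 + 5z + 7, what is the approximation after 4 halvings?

-3.25

midpoint -3: h = -8 < 0 → [-5, -3]
midpoint -4: h = 19 > 0 → [-4, -3]
midpoint -3.5: h = 1.75 > 0 → [-3.5, -3]
midpoint -3.25: h = -3.9688 < 0 → [-3.5, -3.25]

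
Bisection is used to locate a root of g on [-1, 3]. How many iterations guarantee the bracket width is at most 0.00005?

Width after n steps is 4/2^n. Need 2^n ≥ 4/0.00005 = 80000.
2^16 = 65536 < 80000 ≤ 2^17 = 131072, so n = 17.

17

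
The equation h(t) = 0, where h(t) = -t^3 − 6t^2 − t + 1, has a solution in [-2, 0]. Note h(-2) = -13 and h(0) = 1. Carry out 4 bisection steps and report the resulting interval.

h(-1) = -3 < 0, so the root lies in [-1, 0]
h(-0.5) = 0.125 > 0, so the root lies in [-1, -0.5]
h(-0.75) = -1.203125 < 0, so the root lies in [-0.75, -0.5]
h(-0.625) = -0.4746 < 0, so the root lies in [-0.625, -0.5]

[-0.625, -0.5]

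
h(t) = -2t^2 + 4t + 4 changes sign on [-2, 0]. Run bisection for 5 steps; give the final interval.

[-0.75, -0.6875]

h(-1) = -2 < 0, so the root lies in [-1, 0]
h(-0.5) = 1.5 > 0, so the root lies in [-1, -0.5]
h(-0.75) = -0.125 < 0, so the root lies in [-0.75, -0.5]
h(-0.625) = 0.7188 > 0, so the root lies in [-0.75, -0.625]
h(-0.6875) = 0.3047 > 0, so the root lies in [-0.75, -0.6875]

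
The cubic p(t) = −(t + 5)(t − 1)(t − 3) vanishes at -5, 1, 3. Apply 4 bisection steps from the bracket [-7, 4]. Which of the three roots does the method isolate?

-5

p(-1.5) = -39.375 < 0, so the root lies in [-7, -1.5]
p(-4.25) = -28.546875 < 0, so the root lies in [-7, -4.25]
p(-5.625) = 35.712891 > 0, so the root lies in [-5.625, -4.25]
p(-4.9375) = -2.9456 < 0, so the root lies in [-5.625, -4.9375]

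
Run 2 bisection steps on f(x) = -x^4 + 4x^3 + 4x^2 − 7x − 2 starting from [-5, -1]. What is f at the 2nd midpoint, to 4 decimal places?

-20.0000

f(-3) = -134 < 0, so the root lies in [-3, -1]
f(-2) = -20 < 0, so the root lies in [-2, -1]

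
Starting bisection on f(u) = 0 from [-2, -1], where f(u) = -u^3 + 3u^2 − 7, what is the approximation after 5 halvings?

m = -1.5, f(m) = 3.125 (+); new bracket [-1.5, -1]
m = -1.25, f(m) = -0.359375 (−); new bracket [-1.5, -1.25]
m = -1.375, f(m) = 1.271484 (+); new bracket [-1.375, -1.25]
m = -1.3125, f(m) = 0.429 (+); new bracket [-1.3125, -1.25]
m = -1.28125, f(m) = 0.0281 (+); new bracket [-1.28125, -1.25]

-1.28125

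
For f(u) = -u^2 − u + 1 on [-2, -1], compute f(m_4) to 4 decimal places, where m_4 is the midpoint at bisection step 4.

0.1211

f(-1.5) = 0.25 > 0, so the root lies in [-2, -1.5]
f(-1.75) = -0.3125 < 0, so the root lies in [-1.75, -1.5]
f(-1.625) = -0.015625 < 0, so the root lies in [-1.625, -1.5]
f(-1.5625) = 0.1211 > 0, so the root lies in [-1.625, -1.5625]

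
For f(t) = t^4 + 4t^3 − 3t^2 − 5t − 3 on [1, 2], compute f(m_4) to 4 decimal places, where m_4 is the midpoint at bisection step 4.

-0.2348

m = 1.5, f(m) = 1.3125 (+); new bracket [1, 1.5]
m = 1.25, f(m) = -3.683594 (−); new bracket [1.25, 1.5]
m = 1.375, f(m) = -1.573975 (−); new bracket [1.375, 1.5]
m = 1.4375, f(m) = -0.2348 (−); new bracket [1.4375, 1.5]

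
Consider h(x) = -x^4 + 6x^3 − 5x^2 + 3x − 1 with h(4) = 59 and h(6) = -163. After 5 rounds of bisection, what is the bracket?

h(5) = 14 > 0, so the root lies in [5, 6]
h(5.5) = -52.5625 < 0, so the root lies in [5, 5.5]
h(5.25) = -14.535156 < 0, so the root lies in [5, 5.25]
h(5.125) = 0.8318 > 0, so the root lies in [5.125, 5.25]
h(5.1875) = -6.5662 < 0, so the root lies in [5.125, 5.1875]

[5.125, 5.1875]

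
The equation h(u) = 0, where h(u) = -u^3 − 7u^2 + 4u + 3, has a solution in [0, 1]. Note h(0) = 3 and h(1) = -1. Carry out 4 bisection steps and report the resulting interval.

[0.875, 0.9375]

h(0.5) = 3.125 > 0, so the root lies in [0.5, 1]
h(0.75) = 1.640625 > 0, so the root lies in [0.75, 1]
h(0.875) = 0.470703 > 0, so the root lies in [0.875, 1]
h(0.9375) = -0.2263 < 0, so the root lies in [0.875, 0.9375]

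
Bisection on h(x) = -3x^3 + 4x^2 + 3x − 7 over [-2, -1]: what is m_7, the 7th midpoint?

x = -1.5 gives h = 7.625, positive; keep [-1.5, -1]
x = -1.25 gives h = 1.359375, positive; keep [-1.25, -1]
x = -1.125 gives h = -1.041016, negative; keep [-1.25, -1.125]
x = -1.1875 gives h = 0.1018, positive; keep [-1.1875, -1.125]
x = -1.15625 gives h = -0.4837, negative; keep [-1.1875, -1.15625]
x = -1.171875 gives h = -0.1945, negative; keep [-1.1875, -1.171875]
x = -1.1796875 gives h = -0.0472, negative; keep [-1.1875, -1.1796875]

-1.1796875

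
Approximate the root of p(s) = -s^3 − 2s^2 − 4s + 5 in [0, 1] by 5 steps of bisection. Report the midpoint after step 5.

0.78125

midpoint 0.5: p = 2.375 > 0 → [0.5, 1]
midpoint 0.75: p = 0.453125 > 0 → [0.75, 1]
midpoint 0.875: p = -0.701172 < 0 → [0.75, 0.875]
midpoint 0.8125: p = -0.1067 < 0 → [0.75, 0.8125]
midpoint 0.78125: p = 0.1775 > 0 → [0.78125, 0.8125]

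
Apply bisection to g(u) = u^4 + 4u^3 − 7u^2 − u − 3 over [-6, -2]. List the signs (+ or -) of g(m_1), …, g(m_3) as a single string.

midpoint -4: g = -111 < 0 → [-6, -4]
midpoint -5: g = -48 < 0 → [-6, -5]
midpoint -5.5: g = 40.3125 > 0 → [-5.5, -5]

--+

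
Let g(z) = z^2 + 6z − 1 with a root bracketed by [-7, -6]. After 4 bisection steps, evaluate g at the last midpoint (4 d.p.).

z = -6.5 gives g = 2.25, positive; keep [-6.5, -6]
z = -6.25 gives g = 0.5625, positive; keep [-6.25, -6]
z = -6.125 gives g = -0.234375, negative; keep [-6.25, -6.125]
z = -6.1875 gives g = 0.1602, positive; keep [-6.1875, -6.125]

0.1602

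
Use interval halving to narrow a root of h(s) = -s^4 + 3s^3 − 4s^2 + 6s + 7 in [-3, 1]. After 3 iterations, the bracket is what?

[-1, -0.5]

h(-1) = -7 < 0, so the root lies in [-1, 1]
h(0) = 7 > 0, so the root lies in [-1, 0]
h(-0.5) = 2.5625 > 0, so the root lies in [-1, -0.5]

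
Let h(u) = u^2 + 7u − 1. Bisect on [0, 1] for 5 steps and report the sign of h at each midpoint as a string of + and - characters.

++-++

m = 0.5, h(m) = 2.75 (+); new bracket [0, 0.5]
m = 0.25, h(m) = 0.8125 (+); new bracket [0, 0.25]
m = 0.125, h(m) = -0.109375 (−); new bracket [0.125, 0.25]
m = 0.1875, h(m) = 0.3477 (+); new bracket [0.125, 0.1875]
m = 0.15625, h(m) = 0.1182 (+); new bracket [0.125, 0.15625]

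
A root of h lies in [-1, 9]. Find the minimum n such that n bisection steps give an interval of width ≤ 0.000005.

Width after n steps is 10/2^n. Need 2^n ≥ 10/0.000005 = 2000000.
2^20 = 1048576 < 2000000 ≤ 2^21 = 2097152, so n = 21.

21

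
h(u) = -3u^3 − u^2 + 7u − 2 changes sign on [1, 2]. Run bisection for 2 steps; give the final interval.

[1, 1.25]

u = 1.5 gives h = -3.875, negative; keep [1, 1.5]
u = 1.25 gives h = -0.671875, negative; keep [1, 1.25]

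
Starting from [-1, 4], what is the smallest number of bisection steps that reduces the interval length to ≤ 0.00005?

Width after n steps is 5/2^n. Need 2^n ≥ 5/0.00005 = 100000.
2^16 = 65536 < 100000 ≤ 2^17 = 131072, so n = 17.

17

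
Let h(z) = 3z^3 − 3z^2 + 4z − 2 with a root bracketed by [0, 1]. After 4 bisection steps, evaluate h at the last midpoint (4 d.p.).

-0.1653

z = 0.5 gives h = -0.375, negative; keep [0.5, 1]
z = 0.75 gives h = 0.578125, positive; keep [0.5, 0.75]
z = 0.625 gives h = 0.060547, positive; keep [0.5, 0.625]
z = 0.5625 gives h = -0.1653, negative; keep [0.5625, 0.625]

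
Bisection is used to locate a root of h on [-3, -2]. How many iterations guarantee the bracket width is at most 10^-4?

14

Width after n steps is 1/2^n. Need 2^n ≥ 1/10^-4 = 10000.
2^13 = 8192 < 10000 ≤ 2^14 = 16384, so n = 14.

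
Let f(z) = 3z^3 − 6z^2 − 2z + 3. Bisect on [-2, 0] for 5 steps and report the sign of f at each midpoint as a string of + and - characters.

-+-++

midpoint -1: f = -4 < 0 → [-1, 0]
midpoint -0.5: f = 2.125 > 0 → [-1, -0.5]
midpoint -0.75: f = -0.140625 < 0 → [-0.75, -0.5]
midpoint -0.625: f = 1.1738 > 0 → [-0.75, -0.625]
midpoint -0.6875: f = 0.5642 > 0 → [-0.75, -0.6875]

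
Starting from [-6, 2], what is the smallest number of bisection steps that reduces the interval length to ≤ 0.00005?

Width after n steps is 8/2^n. Need 2^n ≥ 8/0.00005 = 160000.
2^17 = 131072 < 160000 ≤ 2^18 = 262144, so n = 18.

18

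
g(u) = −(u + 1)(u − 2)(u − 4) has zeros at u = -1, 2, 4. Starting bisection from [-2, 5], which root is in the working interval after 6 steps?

-1

m = 1.5, g(m) = -3.125 (−); new bracket [-2, 1.5]
m = -0.25, g(m) = -7.171875 (−); new bracket [-2, -0.25]
m = -1.125, g(m) = 2.001953 (+); new bracket [-1.125, -0.25]
m = -0.6875, g(m) = -3.9368 (−); new bracket [-1.125, -0.6875]
m = -0.90625, g(m) = -1.3368 (−); new bracket [-1.125, -0.90625]
m = -1.015625, g(m) = 0.2363 (+); new bracket [-1.015625, -0.90625]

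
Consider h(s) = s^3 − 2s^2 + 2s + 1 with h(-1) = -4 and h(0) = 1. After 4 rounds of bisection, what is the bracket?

[-0.375, -0.3125]

h(-0.5) = -0.625 < 0, so the root lies in [-0.5, 0]
h(-0.25) = 0.359375 > 0, so the root lies in [-0.5, -0.25]
h(-0.375) = -0.083984 < 0, so the root lies in [-0.375, -0.25]
h(-0.3125) = 0.1492 > 0, so the root lies in [-0.375, -0.3125]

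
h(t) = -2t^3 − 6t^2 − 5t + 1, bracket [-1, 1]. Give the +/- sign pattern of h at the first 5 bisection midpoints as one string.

m = 0, h(m) = 1 (+); new bracket [0, 1]
m = 0.5, h(m) = -3.25 (−); new bracket [0, 0.5]
m = 0.25, h(m) = -0.65625 (−); new bracket [0, 0.25]
m = 0.125, h(m) = 0.2773 (+); new bracket [0.125, 0.25]
m = 0.1875, h(m) = -0.1616 (−); new bracket [0.125, 0.1875]

+--+-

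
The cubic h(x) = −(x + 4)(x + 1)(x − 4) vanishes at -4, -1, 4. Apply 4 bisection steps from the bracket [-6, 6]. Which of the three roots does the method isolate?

4

h(0) = 16 > 0, so the root lies in [0, 6]
h(3) = 28 > 0, so the root lies in [3, 6]
h(4.5) = -23.375 < 0, so the root lies in [3, 4.5]
h(3.75) = 9.2031 > 0, so the root lies in [3.75, 4.5]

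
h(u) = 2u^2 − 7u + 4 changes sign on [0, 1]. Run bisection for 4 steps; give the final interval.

m = 0.5, h(m) = 1 (+); new bracket [0.5, 1]
m = 0.75, h(m) = -0.125 (−); new bracket [0.5, 0.75]
m = 0.625, h(m) = 0.40625 (+); new bracket [0.625, 0.75]
m = 0.6875, h(m) = 0.1328 (+); new bracket [0.6875, 0.75]

[0.6875, 0.75]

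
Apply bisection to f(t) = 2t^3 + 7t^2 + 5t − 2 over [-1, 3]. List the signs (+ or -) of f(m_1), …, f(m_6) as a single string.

midpoint 1: f = 12 > 0 → [-1, 1]
midpoint 0: f = -2 < 0 → [0, 1]
midpoint 0.5: f = 2.5 > 0 → [0, 0.5]
midpoint 0.25: f = -0.2812 < 0 → [0.25, 0.5]
midpoint 0.375: f = 0.9648 > 0 → [0.25, 0.375]
midpoint 0.3125: f = 0.3071 > 0 → [0.25, 0.3125]

+-+-++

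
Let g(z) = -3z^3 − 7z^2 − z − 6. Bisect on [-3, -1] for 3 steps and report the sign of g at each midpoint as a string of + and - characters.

--+

midpoint -2: g = -8 < 0 → [-3, -2]
midpoint -2.5: g = -0.375 < 0 → [-3, -2.5]
midpoint -2.75: g = 6.203125 > 0 → [-2.75, -2.5]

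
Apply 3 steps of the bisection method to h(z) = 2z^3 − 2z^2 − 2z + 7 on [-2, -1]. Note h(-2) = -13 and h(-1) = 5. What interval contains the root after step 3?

h(-1.5) = -1.25 < 0, so the root lies in [-1.5, -1]
h(-1.25) = 2.46875 > 0, so the root lies in [-1.5, -1.25]
h(-1.375) = 0.769531 > 0, so the root lies in [-1.5, -1.375]

[-1.5, -1.375]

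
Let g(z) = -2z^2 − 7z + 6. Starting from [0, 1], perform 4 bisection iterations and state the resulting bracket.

m = 0.5, g(m) = 2 (+); new bracket [0.5, 1]
m = 0.75, g(m) = -0.375 (−); new bracket [0.5, 0.75]
m = 0.625, g(m) = 0.84375 (+); new bracket [0.625, 0.75]
m = 0.6875, g(m) = 0.2422 (+); new bracket [0.6875, 0.75]

[0.6875, 0.75]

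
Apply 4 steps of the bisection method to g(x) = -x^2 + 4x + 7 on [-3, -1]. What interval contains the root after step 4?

[-1.375, -1.25]

midpoint -2: g = -5 < 0 → [-2, -1]
midpoint -1.5: g = -1.25 < 0 → [-1.5, -1]
midpoint -1.25: g = 0.4375 > 0 → [-1.5, -1.25]
midpoint -1.375: g = -0.3906 < 0 → [-1.375, -1.25]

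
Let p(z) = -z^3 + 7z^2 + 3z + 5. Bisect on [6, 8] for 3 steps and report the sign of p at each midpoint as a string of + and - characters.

+-+

midpoint 7: p = 26 > 0 → [7, 8]
midpoint 7.5: p = -0.625 < 0 → [7, 7.5]
midpoint 7.25: p = 13.609375 > 0 → [7.25, 7.5]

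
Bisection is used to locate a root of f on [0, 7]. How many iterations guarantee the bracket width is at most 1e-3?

Width after n steps is 7/2^n. Need 2^n ≥ 7/1e-3 = 7000.
2^12 = 4096 < 7000 ≤ 2^13 = 8192, so n = 13.

13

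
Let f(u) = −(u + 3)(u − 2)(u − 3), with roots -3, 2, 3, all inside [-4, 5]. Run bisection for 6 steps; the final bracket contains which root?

-3

m = 0.5, f(m) = -13.125 (−); new bracket [-4, 0.5]
m = -1.75, f(m) = -22.265625 (−); new bracket [-4, -1.75]
m = -2.875, f(m) = -3.580078 (−); new bracket [-4, -2.875]
m = -3.4375, f(m) = 15.3142 (+); new bracket [-3.4375, -2.875]
m = -3.15625, f(m) = 4.9599 (+); new bracket [-3.15625, -2.875]
m = -3.015625, f(m) = 0.4714 (+); new bracket [-3.015625, -2.875]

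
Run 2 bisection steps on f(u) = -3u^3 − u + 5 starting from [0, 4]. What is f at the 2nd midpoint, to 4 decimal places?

1.0000

m = 2, f(m) = -21 (−); new bracket [0, 2]
m = 1, f(m) = 1 (+); new bracket [1, 2]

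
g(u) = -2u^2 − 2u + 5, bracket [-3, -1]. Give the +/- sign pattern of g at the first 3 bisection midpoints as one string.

m = -2, g(m) = 1 (+); new bracket [-3, -2]
m = -2.5, g(m) = -2.5 (−); new bracket [-2.5, -2]
m = -2.25, g(m) = -0.625 (−); new bracket [-2.25, -2]

+--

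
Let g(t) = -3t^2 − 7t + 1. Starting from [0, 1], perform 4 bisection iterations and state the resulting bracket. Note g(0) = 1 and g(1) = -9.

t = 0.5 gives g = -3.25, negative; keep [0, 0.5]
t = 0.25 gives g = -0.9375, negative; keep [0, 0.25]
t = 0.125 gives g = 0.078125, positive; keep [0.125, 0.25]
t = 0.1875 gives g = -0.418, negative; keep [0.125, 0.1875]

[0.125, 0.1875]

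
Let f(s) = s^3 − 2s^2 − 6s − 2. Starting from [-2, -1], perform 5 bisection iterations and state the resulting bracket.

[-1.375, -1.34375]

m = -1.5, f(m) = -0.875 (−); new bracket [-1.5, -1]
m = -1.25, f(m) = 0.421875 (+); new bracket [-1.5, -1.25]
m = -1.375, f(m) = -0.130859 (−); new bracket [-1.375, -1.25]
m = -1.3125, f(m) = 0.1687 (+); new bracket [-1.375, -1.3125]
m = -1.34375, f(m) = 0.0248 (+); new bracket [-1.375, -1.34375]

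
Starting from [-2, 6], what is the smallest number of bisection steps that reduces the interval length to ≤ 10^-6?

Width after n steps is 8/2^n. Need 2^n ≥ 8/10^-6 = 8000000.
2^22 = 4194304 < 8000000 ≤ 2^23 = 8388608, so n = 23.

23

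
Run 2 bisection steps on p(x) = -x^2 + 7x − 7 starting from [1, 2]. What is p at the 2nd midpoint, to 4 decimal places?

0.1875

p(1.5) = 1.25 > 0, so the root lies in [1, 1.5]
p(1.25) = 0.1875 > 0, so the root lies in [1, 1.25]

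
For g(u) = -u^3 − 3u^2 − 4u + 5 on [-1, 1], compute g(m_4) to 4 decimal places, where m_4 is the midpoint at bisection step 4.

1.0840

g(0) = 5 > 0, so the root lies in [0, 1]
g(0.5) = 2.125 > 0, so the root lies in [0.5, 1]
g(0.75) = -0.109375 < 0, so the root lies in [0.5, 0.75]
g(0.625) = 1.084 > 0, so the root lies in [0.625, 0.75]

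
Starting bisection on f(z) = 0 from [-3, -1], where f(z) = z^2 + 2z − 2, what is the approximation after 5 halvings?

-2.6875

f(-2) = -2 < 0, so the root lies in [-3, -2]
f(-2.5) = -0.75 < 0, so the root lies in [-3, -2.5]
f(-2.75) = 0.0625 > 0, so the root lies in [-2.75, -2.5]
f(-2.625) = -0.3594 < 0, so the root lies in [-2.75, -2.625]
f(-2.6875) = -0.1523 < 0, so the root lies in [-2.75, -2.6875]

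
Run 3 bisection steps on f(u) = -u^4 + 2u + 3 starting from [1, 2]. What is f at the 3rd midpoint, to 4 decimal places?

-0.7229

m = 1.5, f(m) = 0.9375 (+); new bracket [1.5, 2]
m = 1.75, f(m) = -2.878906 (−); new bracket [1.5, 1.75]
m = 1.625, f(m) = -0.7229 (−); new bracket [1.5, 1.625]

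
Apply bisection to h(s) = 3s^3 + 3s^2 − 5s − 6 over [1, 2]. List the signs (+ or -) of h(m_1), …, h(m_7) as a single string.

midpoint 1.5: h = 3.375 > 0 → [1, 1.5]
midpoint 1.25: h = -1.703125 < 0 → [1.25, 1.5]
midpoint 1.375: h = 0.595703 > 0 → [1.25, 1.375]
midpoint 1.3125: h = -0.6116 < 0 → [1.3125, 1.375]
midpoint 1.34375: h = -0.0227 < 0 → [1.34375, 1.375]
midpoint 1.359375: h = 0.2828 > 0 → [1.34375, 1.359375]
midpoint 1.3515625: h = 0.1291 > 0 → [1.34375, 1.3515625]

+-+--++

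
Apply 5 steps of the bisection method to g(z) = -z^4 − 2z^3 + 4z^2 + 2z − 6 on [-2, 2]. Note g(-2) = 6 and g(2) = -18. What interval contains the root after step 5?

[-1.375, -1.25]

midpoint 0: g = -6 < 0 → [-2, 0]
midpoint -1: g = -3 < 0 → [-2, -1]
midpoint -1.5: g = 1.6875 > 0 → [-1.5, -1]
midpoint -1.25: g = -0.7852 < 0 → [-1.5, -1.25]
midpoint -1.375: g = 0.4373 > 0 → [-1.375, -1.25]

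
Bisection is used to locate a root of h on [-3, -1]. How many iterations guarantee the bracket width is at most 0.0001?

15

Width after n steps is 2/2^n. Need 2^n ≥ 2/0.0001 = 20000.
2^14 = 16384 < 20000 ≤ 2^15 = 32768, so n = 15.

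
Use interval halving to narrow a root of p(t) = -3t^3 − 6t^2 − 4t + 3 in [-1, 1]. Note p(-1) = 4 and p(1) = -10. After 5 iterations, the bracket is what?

midpoint 0: p = 3 > 0 → [0, 1]
midpoint 0.5: p = -0.875 < 0 → [0, 0.5]
midpoint 0.25: p = 1.578125 > 0 → [0.25, 0.5]
midpoint 0.375: p = 0.498 > 0 → [0.375, 0.5]
midpoint 0.4375: p = -0.1497 < 0 → [0.375, 0.4375]

[0.375, 0.4375]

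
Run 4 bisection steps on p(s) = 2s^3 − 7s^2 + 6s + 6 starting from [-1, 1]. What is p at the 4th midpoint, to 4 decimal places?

-0.9727

p(0) = 6 > 0, so the root lies in [-1, 0]
p(-0.5) = 1 > 0, so the root lies in [-1, -0.5]
p(-0.75) = -3.28125 < 0, so the root lies in [-0.75, -0.5]
p(-0.625) = -0.9727 < 0, so the root lies in [-0.625, -0.5]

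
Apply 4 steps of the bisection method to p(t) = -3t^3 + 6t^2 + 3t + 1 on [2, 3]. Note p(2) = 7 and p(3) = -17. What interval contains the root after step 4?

m = 2.5, p(m) = -0.875 (−); new bracket [2, 2.5]
m = 2.25, p(m) = 3.953125 (+); new bracket [2.25, 2.5]
m = 2.375, p(m) = 1.779297 (+); new bracket [2.375, 2.5]
m = 2.4375, p(m) = 0.5144 (+); new bracket [2.4375, 2.5]

[2.4375, 2.5]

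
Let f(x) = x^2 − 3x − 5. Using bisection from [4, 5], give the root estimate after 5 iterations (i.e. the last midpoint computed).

4.21875

f(4.5) = 1.75 > 0, so the root lies in [4, 4.5]
f(4.25) = 0.3125 > 0, so the root lies in [4, 4.25]
f(4.125) = -0.359375 < 0, so the root lies in [4.125, 4.25]
f(4.1875) = -0.0273 < 0, so the root lies in [4.1875, 4.25]
f(4.21875) = 0.1416 > 0, so the root lies in [4.1875, 4.21875]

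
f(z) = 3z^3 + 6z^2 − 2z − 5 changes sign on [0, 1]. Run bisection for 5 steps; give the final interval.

m = 0.5, f(m) = -4.125 (−); new bracket [0.5, 1]
m = 0.75, f(m) = -1.859375 (−); new bracket [0.75, 1]
m = 0.875, f(m) = -0.146484 (−); new bracket [0.875, 1]
m = 0.9375, f(m) = 0.8704 (+); new bracket [0.875, 0.9375]
m = 0.90625, f(m) = 0.3481 (+); new bracket [0.875, 0.90625]

[0.875, 0.90625]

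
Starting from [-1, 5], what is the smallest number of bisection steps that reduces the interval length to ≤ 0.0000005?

Width after n steps is 6/2^n. Need 2^n ≥ 6/0.0000005 = 12000000.
2^23 = 8388608 < 12000000 ≤ 2^24 = 16777216, so n = 24.

24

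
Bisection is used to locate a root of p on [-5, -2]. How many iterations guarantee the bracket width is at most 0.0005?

Width after n steps is 3/2^n. Need 2^n ≥ 3/0.0005 = 6000.
2^12 = 4096 < 6000 ≤ 2^13 = 8192, so n = 13.

13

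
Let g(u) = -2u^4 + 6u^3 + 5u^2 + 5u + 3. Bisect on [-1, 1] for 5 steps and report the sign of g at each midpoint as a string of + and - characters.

m = 0, g(m) = 3 (+); new bracket [-1, 0]
m = -0.5, g(m) = 0.875 (+); new bracket [-1, -0.5]
m = -0.75, g(m) = -1.101562 (−); new bracket [-0.75, -0.5]
m = -0.625, g(m) = 0.0581 (+); new bracket [-0.75, -0.625]
m = -0.6875, g(m) = -0.4707 (−); new bracket [-0.6875, -0.625]

++-+-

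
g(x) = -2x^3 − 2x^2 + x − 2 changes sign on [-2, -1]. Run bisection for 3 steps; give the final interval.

m = -1.5, g(m) = -1.25 (−); new bracket [-2, -1.5]
m = -1.75, g(m) = 0.84375 (+); new bracket [-1.75, -1.5]
m = -1.625, g(m) = -0.324219 (−); new bracket [-1.75, -1.625]

[-1.75, -1.625]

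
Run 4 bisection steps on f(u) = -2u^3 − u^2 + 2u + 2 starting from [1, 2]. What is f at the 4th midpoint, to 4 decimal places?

f(1.5) = -4 < 0, so the root lies in [1, 1.5]
f(1.25) = -0.96875 < 0, so the root lies in [1, 1.25]
f(1.125) = 0.136719 > 0, so the root lies in [1.125, 1.25]
f(1.1875) = -0.3843 < 0, so the root lies in [1.125, 1.1875]

-0.3843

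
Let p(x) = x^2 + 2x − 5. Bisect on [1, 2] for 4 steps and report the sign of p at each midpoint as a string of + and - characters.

x = 1.5 gives p = 0.25, positive; keep [1, 1.5]
x = 1.25 gives p = -0.9375, negative; keep [1.25, 1.5]
x = 1.375 gives p = -0.359375, negative; keep [1.375, 1.5]
x = 1.4375 gives p = -0.0586, negative; keep [1.4375, 1.5]

+---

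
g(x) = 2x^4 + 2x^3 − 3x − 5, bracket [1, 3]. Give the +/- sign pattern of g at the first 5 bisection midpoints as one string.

+++--

midpoint 2: g = 37 > 0 → [1, 2]
midpoint 1.5: g = 7.375 > 0 → [1, 1.5]
midpoint 1.25: g = 0.039062 > 0 → [1, 1.25]
midpoint 1.125: g = -2.3237 < 0 → [1.125, 1.25]
midpoint 1.1875: g = -1.2363 < 0 → [1.1875, 1.25]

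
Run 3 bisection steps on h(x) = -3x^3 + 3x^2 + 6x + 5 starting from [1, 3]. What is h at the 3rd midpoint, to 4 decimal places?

-0.4844

h(2) = 5 > 0, so the root lies in [2, 3]
h(2.5) = -8.125 < 0, so the root lies in [2, 2.5]
h(2.25) = -0.484375 < 0, so the root lies in [2, 2.25]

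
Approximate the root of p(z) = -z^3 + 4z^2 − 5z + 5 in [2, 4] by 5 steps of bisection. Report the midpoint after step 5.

2.8125

m = 3, p(m) = -1 (−); new bracket [2, 3]
m = 2.5, p(m) = 1.875 (+); new bracket [2.5, 3]
m = 2.75, p(m) = 0.703125 (+); new bracket [2.75, 3]
m = 2.875, p(m) = -0.0762 (−); new bracket [2.75, 2.875]
m = 2.8125, p(m) = 0.3308 (+); new bracket [2.8125, 2.875]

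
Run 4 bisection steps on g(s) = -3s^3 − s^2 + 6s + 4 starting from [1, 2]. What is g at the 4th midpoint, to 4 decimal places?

-0.5105

midpoint 1.5: g = 0.625 > 0 → [1.5, 2]
midpoint 1.75: g = -4.640625 < 0 → [1.5, 1.75]
midpoint 1.625: g = -1.763672 < 0 → [1.5, 1.625]
midpoint 1.5625: g = -0.5105 < 0 → [1.5, 1.5625]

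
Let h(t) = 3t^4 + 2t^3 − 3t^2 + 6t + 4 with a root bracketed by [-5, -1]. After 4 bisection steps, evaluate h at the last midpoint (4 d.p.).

midpoint -3: h = 148 > 0 → [-3, -1]
midpoint -2: h = 12 > 0 → [-2, -1]
midpoint -1.5: h = -3.3125 < 0 → [-2, -1.5]
midpoint -1.75: h = 1.7305 > 0 → [-1.75, -1.5]

1.7305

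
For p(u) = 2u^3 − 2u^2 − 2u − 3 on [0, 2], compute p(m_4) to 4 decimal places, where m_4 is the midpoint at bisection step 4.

-0.5977

m = 1, p(m) = -5 (−); new bracket [1, 2]
m = 1.5, p(m) = -3.75 (−); new bracket [1.5, 2]
m = 1.75, p(m) = -1.90625 (−); new bracket [1.75, 2]
m = 1.875, p(m) = -0.5977 (−); new bracket [1.875, 2]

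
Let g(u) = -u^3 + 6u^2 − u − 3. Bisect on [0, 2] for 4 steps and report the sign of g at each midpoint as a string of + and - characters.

+--+

midpoint 1: g = 1 > 0 → [0, 1]
midpoint 0.5: g = -2.125 < 0 → [0.5, 1]
midpoint 0.75: g = -0.796875 < 0 → [0.75, 1]
midpoint 0.875: g = 0.0488 > 0 → [0.75, 0.875]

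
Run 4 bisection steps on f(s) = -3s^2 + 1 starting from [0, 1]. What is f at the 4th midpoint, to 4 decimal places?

s = 0.5 gives f = 0.25, positive; keep [0.5, 1]
s = 0.75 gives f = -0.6875, negative; keep [0.5, 0.75]
s = 0.625 gives f = -0.171875, negative; keep [0.5, 0.625]
s = 0.5625 gives f = 0.0508, positive; keep [0.5625, 0.625]

0.0508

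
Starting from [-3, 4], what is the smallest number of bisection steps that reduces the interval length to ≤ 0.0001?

17

Width after n steps is 7/2^n. Need 2^n ≥ 7/0.0001 = 70000.
2^16 = 65536 < 70000 ≤ 2^17 = 131072, so n = 17.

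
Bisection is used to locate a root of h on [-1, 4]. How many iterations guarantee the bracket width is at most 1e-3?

Width after n steps is 5/2^n. Need 2^n ≥ 5/1e-3 = 5000.
2^12 = 4096 < 5000 ≤ 2^13 = 8192, so n = 13.

13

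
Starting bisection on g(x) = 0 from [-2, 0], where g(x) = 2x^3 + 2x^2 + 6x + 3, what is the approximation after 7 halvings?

g(-1) = -3 < 0, so the root lies in [-1, 0]
g(-0.5) = 0.25 > 0, so the root lies in [-1, -0.5]
g(-0.75) = -1.21875 < 0, so the root lies in [-0.75, -0.5]
g(-0.625) = -0.457 < 0, so the root lies in [-0.625, -0.5]
g(-0.5625) = -0.0981 < 0, so the root lies in [-0.5625, -0.5]
g(-0.53125) = 0.0771 > 0, so the root lies in [-0.5625, -0.53125]
g(-0.546875) = -0.0102 < 0, so the root lies in [-0.546875, -0.53125]

-0.546875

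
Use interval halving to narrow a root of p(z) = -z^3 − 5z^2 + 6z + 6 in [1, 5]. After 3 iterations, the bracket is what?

[1.5, 2]

p(3) = -48 < 0, so the root lies in [1, 3]
p(2) = -10 < 0, so the root lies in [1, 2]
p(1.5) = 0.375 > 0, so the root lies in [1.5, 2]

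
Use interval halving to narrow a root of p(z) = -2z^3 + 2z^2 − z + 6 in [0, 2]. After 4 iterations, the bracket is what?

[1.625, 1.75]

p(1) = 5 > 0, so the root lies in [1, 2]
p(1.5) = 2.25 > 0, so the root lies in [1.5, 2]
p(1.75) = -0.34375 < 0, so the root lies in [1.5, 1.75]
p(1.625) = 1.0742 > 0, so the root lies in [1.625, 1.75]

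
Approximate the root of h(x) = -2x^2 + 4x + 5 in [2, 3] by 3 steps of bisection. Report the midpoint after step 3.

2.875

m = 2.5, h(m) = 2.5 (+); new bracket [2.5, 3]
m = 2.75, h(m) = 0.875 (+); new bracket [2.75, 3]
m = 2.875, h(m) = -0.03125 (−); new bracket [2.75, 2.875]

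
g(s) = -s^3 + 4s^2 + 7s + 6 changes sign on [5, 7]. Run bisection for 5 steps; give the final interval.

s = 6 gives g = -24, negative; keep [5, 6]
s = 5.5 gives g = -0.875, negative; keep [5, 5.5]
s = 5.25 gives g = 8.296875, positive; keep [5.25, 5.5]
s = 5.375 gives g = 3.9004, positive; keep [5.375, 5.5]
s = 5.4375 gives g = 1.5608, positive; keep [5.4375, 5.5]

[5.4375, 5.5]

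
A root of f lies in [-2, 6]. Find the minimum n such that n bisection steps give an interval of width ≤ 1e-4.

17

Width after n steps is 8/2^n. Need 2^n ≥ 8/1e-4 = 80000.
2^16 = 65536 < 80000 ≤ 2^17 = 131072, so n = 17.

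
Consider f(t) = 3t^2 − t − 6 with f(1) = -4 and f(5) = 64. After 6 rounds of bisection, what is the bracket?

[1.5625, 1.625]

midpoint 3: f = 18 > 0 → [1, 3]
midpoint 2: f = 4 > 0 → [1, 2]
midpoint 1.5: f = -0.75 < 0 → [1.5, 2]
midpoint 1.75: f = 1.4375 > 0 → [1.5, 1.75]
midpoint 1.625: f = 0.2969 > 0 → [1.5, 1.625]
midpoint 1.5625: f = -0.2383 < 0 → [1.5625, 1.625]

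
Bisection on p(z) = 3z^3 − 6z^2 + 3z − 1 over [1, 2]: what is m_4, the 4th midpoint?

midpoint 1.5: p = 0.125 > 0 → [1, 1.5]
midpoint 1.25: p = -0.765625 < 0 → [1.25, 1.5]
midpoint 1.375: p = -0.419922 < 0 → [1.375, 1.5]
midpoint 1.4375: p = -0.1746 < 0 → [1.4375, 1.5]

1.4375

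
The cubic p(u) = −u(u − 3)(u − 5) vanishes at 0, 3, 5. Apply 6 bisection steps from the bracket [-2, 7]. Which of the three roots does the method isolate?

p(2.5) = -3.125 < 0, so the root lies in [-2, 2.5]
p(0.25) = -3.265625 < 0, so the root lies in [-2, 0.25]
p(-0.875) = 19.919922 > 0, so the root lies in [-0.875, 0.25]
p(-0.3125) = 5.4993 > 0, so the root lies in [-0.3125, 0.25]
p(-0.03125) = 0.4766 > 0, so the root lies in [-0.03125, 0.25]
p(0.109375) = -1.5462 < 0, so the root lies in [-0.03125, 0.109375]

0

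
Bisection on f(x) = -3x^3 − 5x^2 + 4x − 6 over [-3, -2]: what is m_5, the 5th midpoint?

-2.53125

m = -2.5, f(m) = -0.375 (−); new bracket [-3, -2.5]
m = -2.75, f(m) = 7.578125 (+); new bracket [-2.75, -2.5]
m = -2.625, f(m) = 3.310547 (+); new bracket [-2.625, -2.5]
m = -2.5625, f(m) = 1.3972 (+); new bracket [-2.5625, -2.5]
m = -2.53125, f(m) = 0.4937 (+); new bracket [-2.53125, -2.5]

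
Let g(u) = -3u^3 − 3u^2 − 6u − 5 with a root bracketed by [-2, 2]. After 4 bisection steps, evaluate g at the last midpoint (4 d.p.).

-0.9219

m = 0, g(m) = -5 (−); new bracket [-2, 0]
m = -1, g(m) = 1 (+); new bracket [-1, 0]
m = -0.5, g(m) = -2.375 (−); new bracket [-1, -0.5]
m = -0.75, g(m) = -0.9219 (−); new bracket [-1, -0.75]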